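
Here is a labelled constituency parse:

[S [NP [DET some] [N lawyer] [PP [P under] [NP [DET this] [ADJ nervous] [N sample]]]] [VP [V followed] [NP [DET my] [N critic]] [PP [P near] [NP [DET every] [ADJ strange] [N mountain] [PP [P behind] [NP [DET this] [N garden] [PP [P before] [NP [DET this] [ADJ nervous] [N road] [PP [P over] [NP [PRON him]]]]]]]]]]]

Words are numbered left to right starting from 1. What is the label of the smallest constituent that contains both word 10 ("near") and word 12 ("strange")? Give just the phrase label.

PP

Word 10 lies under S → VP → PP → P; word 12 lies under S → VP → PP → NP → ADJ. The lowest shared node is the PP.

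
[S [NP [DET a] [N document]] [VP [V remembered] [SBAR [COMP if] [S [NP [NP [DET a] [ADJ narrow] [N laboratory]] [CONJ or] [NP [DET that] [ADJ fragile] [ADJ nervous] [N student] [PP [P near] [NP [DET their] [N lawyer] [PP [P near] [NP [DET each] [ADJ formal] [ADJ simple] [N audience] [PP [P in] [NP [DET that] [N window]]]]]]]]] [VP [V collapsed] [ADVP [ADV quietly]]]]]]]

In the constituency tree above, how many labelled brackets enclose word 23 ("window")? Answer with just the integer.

13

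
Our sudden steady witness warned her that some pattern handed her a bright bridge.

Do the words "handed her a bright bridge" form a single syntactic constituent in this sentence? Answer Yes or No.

Yes

The sequence corresponds to a single VP node — the verb phrase "handed her a bright bridge".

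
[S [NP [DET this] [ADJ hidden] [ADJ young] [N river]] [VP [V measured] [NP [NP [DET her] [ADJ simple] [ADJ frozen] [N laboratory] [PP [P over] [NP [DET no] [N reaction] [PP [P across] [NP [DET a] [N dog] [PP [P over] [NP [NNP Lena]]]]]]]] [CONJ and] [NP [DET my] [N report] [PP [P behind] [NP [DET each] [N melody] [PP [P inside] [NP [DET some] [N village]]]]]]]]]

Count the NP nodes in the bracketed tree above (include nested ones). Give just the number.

9

Listing each NP by its span: [NP this hidden young river]; [NP her simple frozen laboratory over no reaction across a dog over Lena and my report behind each melody inside some village]; [NP her simple frozen laboratory over no reaction across a dog over Lena]; [NP no reaction across a dog over Lena]; [NP a dog over Lena]; [NP Lena] … — that makes 9.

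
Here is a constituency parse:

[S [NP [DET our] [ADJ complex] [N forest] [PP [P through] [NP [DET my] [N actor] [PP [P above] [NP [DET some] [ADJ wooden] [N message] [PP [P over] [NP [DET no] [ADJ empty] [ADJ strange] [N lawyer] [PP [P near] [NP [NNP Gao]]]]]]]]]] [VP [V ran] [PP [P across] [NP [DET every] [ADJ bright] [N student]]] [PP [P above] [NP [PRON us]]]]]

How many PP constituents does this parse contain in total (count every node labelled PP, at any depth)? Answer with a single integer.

The PP constituents are: [PP through my actor above some wooden message over no empty strange lawyer near Gao]; [PP above some wooden message over no empty strange lawyer near Gao]; [PP over no empty strange lawyer near Gao]; [PP near Gao]; [PP across every bright student]; [PP above us]. Total: 6.

6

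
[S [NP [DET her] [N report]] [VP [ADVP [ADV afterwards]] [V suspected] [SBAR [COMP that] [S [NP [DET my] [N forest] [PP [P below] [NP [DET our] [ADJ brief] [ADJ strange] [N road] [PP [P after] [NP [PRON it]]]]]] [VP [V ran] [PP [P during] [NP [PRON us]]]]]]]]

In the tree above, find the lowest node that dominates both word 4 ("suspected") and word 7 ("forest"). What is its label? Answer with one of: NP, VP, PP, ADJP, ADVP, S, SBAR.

Word 4 lies under S → VP → V; word 7 lies under S → VP → SBAR → S → NP → N. The lowest shared node is the VP.

VP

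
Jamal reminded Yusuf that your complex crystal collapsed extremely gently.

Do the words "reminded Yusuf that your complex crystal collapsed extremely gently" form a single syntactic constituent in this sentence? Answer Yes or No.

"reminded Yusuf that your complex crystal collapsed extremely gently" is exactly the verb phrase [VP reminded Yusuf that your complex crystal collapsed extremely gently], a complete constituent.

Yes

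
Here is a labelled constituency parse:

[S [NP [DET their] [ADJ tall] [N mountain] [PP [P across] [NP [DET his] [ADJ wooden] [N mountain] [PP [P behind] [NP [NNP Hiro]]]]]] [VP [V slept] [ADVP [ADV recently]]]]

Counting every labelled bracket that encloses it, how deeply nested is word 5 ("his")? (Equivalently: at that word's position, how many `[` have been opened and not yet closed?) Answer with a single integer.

Counting open brackets not yet closed at "his": [S [NP [PP [NP [DET = 5.

5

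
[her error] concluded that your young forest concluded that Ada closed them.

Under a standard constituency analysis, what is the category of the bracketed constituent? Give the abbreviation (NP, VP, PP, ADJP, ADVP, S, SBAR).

NP

The span is built around the noun "error" — a noun phrase (NP).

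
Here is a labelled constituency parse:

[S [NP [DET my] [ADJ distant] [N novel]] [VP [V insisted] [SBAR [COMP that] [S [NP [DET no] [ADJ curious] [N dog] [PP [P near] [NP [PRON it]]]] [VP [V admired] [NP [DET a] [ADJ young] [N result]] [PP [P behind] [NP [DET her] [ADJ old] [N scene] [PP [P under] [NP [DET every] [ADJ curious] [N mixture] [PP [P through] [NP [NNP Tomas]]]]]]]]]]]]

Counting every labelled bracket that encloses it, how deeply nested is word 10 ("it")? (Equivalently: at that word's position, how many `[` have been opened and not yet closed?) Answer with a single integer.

Path from the root down to the word: S → VP → SBAR → S → NP → PP → NP → PRON. That is 8 enclosing brackets.

8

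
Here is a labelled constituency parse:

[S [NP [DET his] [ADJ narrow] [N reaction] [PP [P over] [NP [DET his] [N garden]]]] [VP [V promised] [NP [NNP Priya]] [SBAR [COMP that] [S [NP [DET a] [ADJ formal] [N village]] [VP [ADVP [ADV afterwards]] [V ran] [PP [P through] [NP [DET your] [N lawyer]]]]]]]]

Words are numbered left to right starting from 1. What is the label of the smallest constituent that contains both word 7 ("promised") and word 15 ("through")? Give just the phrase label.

VP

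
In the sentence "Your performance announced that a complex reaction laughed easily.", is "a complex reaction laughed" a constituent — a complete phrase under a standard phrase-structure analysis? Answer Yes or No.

No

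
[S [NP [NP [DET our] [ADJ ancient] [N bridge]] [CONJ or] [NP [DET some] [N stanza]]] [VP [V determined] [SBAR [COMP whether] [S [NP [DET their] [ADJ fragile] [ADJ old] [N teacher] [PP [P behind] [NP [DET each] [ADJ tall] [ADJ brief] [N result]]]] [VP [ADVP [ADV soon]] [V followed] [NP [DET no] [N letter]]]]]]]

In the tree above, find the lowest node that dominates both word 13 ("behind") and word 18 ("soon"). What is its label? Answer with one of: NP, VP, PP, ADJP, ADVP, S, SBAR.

The smallest bracket enclosing both words is [S their fragile old teacher behind each tall brief result soon followed no letter], so the label is S.

S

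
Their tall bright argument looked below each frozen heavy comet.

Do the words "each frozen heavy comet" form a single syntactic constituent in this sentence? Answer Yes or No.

The sequence corresponds to a single NP node — the noun phrase "each frozen heavy comet".

Yes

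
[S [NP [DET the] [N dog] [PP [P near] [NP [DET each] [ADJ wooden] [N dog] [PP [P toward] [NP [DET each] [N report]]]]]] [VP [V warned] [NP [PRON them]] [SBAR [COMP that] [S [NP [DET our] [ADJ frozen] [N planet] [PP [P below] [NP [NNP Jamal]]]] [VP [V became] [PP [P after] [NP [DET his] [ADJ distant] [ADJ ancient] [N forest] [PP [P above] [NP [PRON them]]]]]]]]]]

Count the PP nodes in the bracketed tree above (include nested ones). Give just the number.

5

Listing each PP by its span: [PP near each wooden dog toward each report]; [PP toward each report]; [PP below Jamal]; [PP after his distant ancient forest above them]; [PP above them] — that makes 5.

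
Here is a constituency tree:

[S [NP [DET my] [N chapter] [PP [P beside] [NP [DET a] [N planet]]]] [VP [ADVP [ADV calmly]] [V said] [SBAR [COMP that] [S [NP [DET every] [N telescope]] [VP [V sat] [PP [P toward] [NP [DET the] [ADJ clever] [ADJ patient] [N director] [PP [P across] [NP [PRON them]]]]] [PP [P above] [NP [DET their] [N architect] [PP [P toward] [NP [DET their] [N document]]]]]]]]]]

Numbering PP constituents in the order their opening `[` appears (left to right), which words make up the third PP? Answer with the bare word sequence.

The PP opening brackets appear, in order, over: "beside a planet"; "toward the clever patient director across them"; "across them"; "above their architect toward their document"; "toward their document". The third one spans "across them".

across them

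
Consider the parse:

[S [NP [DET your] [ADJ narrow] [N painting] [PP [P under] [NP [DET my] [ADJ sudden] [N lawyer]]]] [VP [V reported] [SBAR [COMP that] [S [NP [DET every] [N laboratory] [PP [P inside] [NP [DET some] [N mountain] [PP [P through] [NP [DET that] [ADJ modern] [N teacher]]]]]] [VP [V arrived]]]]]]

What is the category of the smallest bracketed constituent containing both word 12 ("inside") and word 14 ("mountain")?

PP

The smallest bracket enclosing both words is [PP inside some mountain through that modern teacher], so the label is PP.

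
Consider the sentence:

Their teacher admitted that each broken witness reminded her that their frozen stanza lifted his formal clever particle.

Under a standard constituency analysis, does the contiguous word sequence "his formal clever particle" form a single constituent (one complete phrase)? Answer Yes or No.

Yes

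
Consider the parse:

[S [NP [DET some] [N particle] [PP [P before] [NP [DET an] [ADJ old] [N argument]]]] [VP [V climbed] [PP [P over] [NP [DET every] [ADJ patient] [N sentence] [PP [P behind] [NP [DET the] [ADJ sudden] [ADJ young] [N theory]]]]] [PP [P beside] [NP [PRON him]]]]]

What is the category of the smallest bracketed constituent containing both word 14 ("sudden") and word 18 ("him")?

Word 14 lies under S → VP → PP → NP → PP → NP → ADJ; word 18 lies under S → VP → PP → NP → PRON. The lowest shared node is the VP.

VP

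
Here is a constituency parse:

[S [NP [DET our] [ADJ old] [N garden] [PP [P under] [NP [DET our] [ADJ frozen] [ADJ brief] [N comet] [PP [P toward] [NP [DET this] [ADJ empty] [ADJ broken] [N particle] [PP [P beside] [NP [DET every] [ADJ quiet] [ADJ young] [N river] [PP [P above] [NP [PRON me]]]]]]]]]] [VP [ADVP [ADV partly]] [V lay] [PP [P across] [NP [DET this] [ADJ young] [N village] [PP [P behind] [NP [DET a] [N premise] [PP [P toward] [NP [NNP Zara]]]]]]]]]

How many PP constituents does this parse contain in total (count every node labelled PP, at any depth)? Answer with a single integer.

Listing each PP by its span: [PP under our frozen brief comet toward this empty broken particle beside every quiet young river above me]; [PP toward this empty broken particle beside every quiet young river above me]; [PP beside every quiet young river above me]; [PP above me]; [PP across this young village behind a premise toward Zara]; [PP behind a premise toward Zara] … — that makes 7.

7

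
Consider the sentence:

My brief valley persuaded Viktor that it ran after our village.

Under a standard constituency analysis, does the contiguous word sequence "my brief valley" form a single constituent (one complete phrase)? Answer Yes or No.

Yes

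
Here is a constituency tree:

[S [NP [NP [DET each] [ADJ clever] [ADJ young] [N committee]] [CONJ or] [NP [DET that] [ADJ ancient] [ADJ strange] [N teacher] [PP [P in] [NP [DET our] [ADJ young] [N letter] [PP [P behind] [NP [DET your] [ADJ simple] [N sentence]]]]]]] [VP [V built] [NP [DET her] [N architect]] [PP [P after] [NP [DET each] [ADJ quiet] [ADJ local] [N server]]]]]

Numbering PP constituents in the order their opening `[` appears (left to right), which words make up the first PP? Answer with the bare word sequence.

The PP opening brackets appear, in order, over: "in our young letter behind your simple sentence"; "behind your simple sentence"; "after each quiet local server". The first one spans "in our young letter behind your simple sentence".

in our young letter behind your simple sentence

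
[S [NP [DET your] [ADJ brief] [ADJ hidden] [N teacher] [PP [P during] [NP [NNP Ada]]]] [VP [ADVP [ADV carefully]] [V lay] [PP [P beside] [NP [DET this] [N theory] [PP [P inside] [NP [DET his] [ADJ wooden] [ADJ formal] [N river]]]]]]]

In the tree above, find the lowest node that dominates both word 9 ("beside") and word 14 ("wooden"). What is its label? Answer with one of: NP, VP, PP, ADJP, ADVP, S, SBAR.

PP

Word 9 lies under S → VP → PP → P; word 14 lies under S → VP → PP → NP → PP → NP → ADJ. The lowest shared node is the PP.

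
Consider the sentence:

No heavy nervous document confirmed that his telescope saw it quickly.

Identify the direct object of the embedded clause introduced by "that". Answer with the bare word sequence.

Within the embedded clause introduced by "that", the direct object of "saw" is "it".

it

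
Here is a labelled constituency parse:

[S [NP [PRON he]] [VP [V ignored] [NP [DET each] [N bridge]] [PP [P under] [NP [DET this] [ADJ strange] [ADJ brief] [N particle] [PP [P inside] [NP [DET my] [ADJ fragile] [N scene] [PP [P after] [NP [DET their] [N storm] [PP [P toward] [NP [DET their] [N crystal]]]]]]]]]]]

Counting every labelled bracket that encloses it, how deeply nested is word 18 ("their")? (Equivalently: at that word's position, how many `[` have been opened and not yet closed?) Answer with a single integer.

Path from the root down to the word: S → VP → PP → NP → PP → NP → PP → NP → PP → NP → DET. That is 11 enclosing brackets.

11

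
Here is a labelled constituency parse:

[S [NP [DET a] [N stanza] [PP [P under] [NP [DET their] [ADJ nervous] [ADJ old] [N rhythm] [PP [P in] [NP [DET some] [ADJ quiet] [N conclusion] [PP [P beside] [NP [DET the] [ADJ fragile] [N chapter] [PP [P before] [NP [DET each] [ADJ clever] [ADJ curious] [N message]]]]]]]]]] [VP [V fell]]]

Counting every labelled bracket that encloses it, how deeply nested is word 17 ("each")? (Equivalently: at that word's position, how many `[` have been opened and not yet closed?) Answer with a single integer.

11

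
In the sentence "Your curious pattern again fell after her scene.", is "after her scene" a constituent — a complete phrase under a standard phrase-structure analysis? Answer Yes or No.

These words form the whole prepositional phrase headed by "after", so yes — one constituent.

Yes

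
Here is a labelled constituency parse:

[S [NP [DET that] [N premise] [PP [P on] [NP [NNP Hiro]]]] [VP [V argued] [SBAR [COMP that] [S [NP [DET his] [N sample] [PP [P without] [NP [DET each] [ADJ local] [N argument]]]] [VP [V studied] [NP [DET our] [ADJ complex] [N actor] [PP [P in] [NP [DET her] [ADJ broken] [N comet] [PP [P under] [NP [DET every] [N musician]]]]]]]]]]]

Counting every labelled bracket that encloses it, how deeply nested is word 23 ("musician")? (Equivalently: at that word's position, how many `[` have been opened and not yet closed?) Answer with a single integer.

11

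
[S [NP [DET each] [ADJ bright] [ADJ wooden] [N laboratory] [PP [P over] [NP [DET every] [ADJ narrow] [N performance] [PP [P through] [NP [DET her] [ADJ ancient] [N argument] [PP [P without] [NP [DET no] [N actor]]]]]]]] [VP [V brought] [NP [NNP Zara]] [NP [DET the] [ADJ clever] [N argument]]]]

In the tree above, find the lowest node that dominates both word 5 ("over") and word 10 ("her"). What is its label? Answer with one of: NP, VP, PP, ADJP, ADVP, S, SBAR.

PP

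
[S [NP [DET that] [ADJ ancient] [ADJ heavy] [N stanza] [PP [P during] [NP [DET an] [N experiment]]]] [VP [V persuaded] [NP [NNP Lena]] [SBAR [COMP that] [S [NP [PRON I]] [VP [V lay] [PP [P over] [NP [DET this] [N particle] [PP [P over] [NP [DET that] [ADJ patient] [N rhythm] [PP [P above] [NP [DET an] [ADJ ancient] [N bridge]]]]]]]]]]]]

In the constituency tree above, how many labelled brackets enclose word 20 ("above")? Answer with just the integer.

Path from the root down to the word: S → VP → SBAR → S → VP → PP → NP → PP → NP → PP → P. That is 11 enclosing brackets.

11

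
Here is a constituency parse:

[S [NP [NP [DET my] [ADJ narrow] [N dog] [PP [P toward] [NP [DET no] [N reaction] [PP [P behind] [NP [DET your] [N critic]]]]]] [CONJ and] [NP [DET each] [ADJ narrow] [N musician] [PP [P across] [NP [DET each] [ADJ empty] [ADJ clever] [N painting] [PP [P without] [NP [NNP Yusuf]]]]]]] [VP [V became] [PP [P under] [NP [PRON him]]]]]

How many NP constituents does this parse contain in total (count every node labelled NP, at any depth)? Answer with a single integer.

8

Listing each NP by its span: [NP my narrow dog toward no reaction behind your critic and each narrow musician across each empty clever painting without Yusuf]; [NP my narrow dog toward no reaction behind your critic]; [NP no reaction behind your critic]; [NP your critic]; [NP each narrow musician across each empty clever painting without Yusuf]; [NP each empty clever painting without Yusuf] … — that makes 8.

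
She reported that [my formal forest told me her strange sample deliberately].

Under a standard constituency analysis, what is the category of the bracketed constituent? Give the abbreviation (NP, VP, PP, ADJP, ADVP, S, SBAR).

The span is built around the head "told" — a clause (S).

S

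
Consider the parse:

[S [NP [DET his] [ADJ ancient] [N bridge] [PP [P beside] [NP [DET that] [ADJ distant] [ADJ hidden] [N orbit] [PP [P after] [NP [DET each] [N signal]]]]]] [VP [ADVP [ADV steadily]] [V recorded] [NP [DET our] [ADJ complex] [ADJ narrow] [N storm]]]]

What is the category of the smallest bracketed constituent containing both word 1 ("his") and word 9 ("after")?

NP

The smallest bracket enclosing both words is [NP his ancient bridge beside that distant hidden orbit after each signal], so the label is NP.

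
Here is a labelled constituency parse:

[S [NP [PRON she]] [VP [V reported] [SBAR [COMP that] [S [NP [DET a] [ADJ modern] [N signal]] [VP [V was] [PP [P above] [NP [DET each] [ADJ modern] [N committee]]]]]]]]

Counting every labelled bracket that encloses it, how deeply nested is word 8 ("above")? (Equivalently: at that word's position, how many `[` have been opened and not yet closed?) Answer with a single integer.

Path from the root down to the word: S → VP → SBAR → S → VP → PP → P. That is 7 enclosing brackets.

7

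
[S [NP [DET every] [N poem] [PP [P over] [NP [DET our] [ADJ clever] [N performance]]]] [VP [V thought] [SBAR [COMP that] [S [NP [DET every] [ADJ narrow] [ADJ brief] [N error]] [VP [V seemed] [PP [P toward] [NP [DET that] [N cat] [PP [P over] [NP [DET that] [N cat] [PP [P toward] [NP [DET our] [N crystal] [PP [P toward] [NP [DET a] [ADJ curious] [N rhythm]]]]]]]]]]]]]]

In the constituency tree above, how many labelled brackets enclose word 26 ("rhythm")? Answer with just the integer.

Counting open brackets not yet closed at "rhythm": [S [VP [SBAR [S [VP [PP [NP [PP [NP [PP [NP [PP [NP [N = 14.

14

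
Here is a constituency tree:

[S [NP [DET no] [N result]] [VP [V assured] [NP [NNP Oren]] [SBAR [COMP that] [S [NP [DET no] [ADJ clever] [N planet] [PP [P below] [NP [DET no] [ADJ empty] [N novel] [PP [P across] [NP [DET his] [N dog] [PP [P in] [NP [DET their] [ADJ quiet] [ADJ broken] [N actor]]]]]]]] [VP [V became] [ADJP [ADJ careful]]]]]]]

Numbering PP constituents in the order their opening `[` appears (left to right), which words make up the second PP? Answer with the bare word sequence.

across his dog in their quiet broken actor

Opening `[PP` markers occur at word positions 9, 13, 16; the second of these opens the constituent [PP across his dog in their quiet broken actor].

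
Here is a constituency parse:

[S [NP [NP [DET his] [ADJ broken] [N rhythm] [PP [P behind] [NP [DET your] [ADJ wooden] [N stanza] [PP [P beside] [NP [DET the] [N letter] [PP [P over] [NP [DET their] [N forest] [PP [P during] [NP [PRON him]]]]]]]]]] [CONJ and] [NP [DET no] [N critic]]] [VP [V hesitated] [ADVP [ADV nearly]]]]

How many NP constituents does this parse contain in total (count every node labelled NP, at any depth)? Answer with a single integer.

7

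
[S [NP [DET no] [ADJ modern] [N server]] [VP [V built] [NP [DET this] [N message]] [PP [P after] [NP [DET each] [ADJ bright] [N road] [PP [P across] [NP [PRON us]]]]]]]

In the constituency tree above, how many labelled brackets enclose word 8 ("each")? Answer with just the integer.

Counting open brackets not yet closed at "each": [S [VP [PP [NP [DET = 5.

5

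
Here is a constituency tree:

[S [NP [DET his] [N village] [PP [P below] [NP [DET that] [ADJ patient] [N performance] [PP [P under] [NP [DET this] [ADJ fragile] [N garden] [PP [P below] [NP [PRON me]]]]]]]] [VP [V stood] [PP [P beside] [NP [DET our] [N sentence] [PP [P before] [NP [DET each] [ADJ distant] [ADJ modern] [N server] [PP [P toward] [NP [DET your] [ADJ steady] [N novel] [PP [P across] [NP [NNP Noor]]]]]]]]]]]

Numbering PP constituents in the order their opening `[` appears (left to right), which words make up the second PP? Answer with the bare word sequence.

under this fragile garden below me

Opening `[PP` markers occur at word positions 3, 7, 11, 14, 17, 22, 26; the second of these opens the constituent [PP under this fragile garden below me].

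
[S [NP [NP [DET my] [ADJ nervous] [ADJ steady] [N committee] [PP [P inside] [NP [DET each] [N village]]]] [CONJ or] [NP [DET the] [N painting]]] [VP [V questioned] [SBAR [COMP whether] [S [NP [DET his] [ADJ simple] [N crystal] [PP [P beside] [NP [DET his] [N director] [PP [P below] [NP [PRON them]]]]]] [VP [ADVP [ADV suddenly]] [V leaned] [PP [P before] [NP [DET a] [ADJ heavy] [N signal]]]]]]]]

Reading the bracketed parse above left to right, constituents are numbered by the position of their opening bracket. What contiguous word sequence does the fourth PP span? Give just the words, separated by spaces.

before a heavy signal

In left-to-right order the PP constituents are "inside each village"; "beside his director below them"; "below them"; "before a heavy signal". Number 4 is "before a heavy signal".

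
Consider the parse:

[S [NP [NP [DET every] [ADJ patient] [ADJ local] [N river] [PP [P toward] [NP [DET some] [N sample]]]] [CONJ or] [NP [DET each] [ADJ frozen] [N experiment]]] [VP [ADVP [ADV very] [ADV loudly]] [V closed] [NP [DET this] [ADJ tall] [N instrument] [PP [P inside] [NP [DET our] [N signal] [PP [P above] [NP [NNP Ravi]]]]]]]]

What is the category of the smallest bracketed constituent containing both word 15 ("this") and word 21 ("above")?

Word 15 lies under S → VP → NP → DET; word 21 lies under S → VP → NP → PP → NP → PP → P. The lowest shared node is the NP.

NP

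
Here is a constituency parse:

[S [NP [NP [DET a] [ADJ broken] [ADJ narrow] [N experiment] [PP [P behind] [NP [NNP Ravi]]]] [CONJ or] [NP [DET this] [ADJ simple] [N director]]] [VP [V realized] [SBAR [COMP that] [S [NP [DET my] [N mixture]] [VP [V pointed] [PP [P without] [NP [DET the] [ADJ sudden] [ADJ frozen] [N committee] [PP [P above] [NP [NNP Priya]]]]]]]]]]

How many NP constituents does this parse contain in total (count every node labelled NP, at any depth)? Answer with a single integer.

Listing each NP by its span: [NP a broken narrow experiment behind Ravi or this simple director]; [NP a broken narrow experiment behind Ravi]; [NP Ravi]; [NP this simple director]; [NP my mixture]; [NP the sudden frozen committee above Priya] … — that makes 7.

7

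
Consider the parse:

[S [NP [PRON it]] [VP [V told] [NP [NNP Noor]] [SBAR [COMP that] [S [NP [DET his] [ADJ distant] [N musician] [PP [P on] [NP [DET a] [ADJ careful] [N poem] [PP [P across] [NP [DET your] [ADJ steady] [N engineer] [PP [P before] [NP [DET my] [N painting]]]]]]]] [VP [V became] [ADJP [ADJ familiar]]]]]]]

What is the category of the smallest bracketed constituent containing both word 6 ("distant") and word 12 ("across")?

Word 6 lies under S → VP → SBAR → S → NP → ADJ; word 12 lies under S → VP → SBAR → S → NP → PP → NP → PP → P. The lowest shared node is the NP.

NP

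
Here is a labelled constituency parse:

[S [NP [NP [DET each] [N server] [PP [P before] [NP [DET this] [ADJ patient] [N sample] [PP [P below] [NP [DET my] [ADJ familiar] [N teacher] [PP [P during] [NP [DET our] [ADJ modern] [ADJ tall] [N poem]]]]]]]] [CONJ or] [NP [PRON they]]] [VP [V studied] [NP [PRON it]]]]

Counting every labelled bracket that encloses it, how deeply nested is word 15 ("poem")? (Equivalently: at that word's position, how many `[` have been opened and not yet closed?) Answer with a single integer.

10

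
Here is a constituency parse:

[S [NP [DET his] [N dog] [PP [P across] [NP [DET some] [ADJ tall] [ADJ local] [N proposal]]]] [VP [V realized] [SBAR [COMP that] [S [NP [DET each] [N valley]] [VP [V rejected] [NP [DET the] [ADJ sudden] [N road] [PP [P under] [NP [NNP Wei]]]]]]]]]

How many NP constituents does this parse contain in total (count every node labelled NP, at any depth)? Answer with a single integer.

5

The NP constituents are: [NP his dog across some tall local proposal]; [NP some tall local proposal]; [NP each valley]; [NP the sudden road under Wei]; [NP Wei]. Total: 5.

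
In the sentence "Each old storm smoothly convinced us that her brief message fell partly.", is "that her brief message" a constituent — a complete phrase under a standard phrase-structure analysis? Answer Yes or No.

The sequence begins inside the complementizer "that" and ends inside the clause "her brief message fell partly"; it crosses a phrase boundary, so no single node in the tree spans exactly those words.

No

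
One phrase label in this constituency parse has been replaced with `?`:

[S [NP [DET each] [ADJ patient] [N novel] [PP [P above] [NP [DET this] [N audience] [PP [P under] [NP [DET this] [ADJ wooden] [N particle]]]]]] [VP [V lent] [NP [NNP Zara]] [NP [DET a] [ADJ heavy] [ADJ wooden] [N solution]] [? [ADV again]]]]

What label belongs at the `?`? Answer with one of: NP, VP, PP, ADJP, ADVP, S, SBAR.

ADVP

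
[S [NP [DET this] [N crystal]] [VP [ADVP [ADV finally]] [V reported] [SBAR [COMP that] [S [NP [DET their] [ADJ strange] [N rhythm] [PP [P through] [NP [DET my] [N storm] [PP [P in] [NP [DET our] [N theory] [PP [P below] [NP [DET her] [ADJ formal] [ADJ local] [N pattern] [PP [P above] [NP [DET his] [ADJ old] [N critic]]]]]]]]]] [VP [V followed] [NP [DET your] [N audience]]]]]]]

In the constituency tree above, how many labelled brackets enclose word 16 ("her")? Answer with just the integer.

12

Counting open brackets not yet closed at "her": [S [VP [SBAR [S [NP [PP [NP [PP [NP [PP [NP [DET = 12.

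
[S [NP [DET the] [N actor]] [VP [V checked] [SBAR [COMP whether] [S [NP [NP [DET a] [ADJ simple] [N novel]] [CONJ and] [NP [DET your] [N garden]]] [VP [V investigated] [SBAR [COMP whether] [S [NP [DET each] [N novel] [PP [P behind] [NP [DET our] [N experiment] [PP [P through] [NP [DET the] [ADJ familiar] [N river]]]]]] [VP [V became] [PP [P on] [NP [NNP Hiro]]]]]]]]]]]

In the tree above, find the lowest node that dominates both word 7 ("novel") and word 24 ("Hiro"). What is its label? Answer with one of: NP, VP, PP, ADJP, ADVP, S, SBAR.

S

The smallest bracket enclosing both words is [S a simple novel and your garden investigated whether each novel behind our experiment through the familiar river became on Hiro], so the label is S.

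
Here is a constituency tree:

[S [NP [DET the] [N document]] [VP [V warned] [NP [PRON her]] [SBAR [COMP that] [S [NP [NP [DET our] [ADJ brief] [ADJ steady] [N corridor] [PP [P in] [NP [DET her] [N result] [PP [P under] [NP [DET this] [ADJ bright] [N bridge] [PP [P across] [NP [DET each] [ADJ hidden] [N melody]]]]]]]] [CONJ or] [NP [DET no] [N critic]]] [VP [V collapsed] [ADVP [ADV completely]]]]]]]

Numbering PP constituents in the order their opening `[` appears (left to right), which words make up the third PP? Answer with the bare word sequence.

across each hidden melody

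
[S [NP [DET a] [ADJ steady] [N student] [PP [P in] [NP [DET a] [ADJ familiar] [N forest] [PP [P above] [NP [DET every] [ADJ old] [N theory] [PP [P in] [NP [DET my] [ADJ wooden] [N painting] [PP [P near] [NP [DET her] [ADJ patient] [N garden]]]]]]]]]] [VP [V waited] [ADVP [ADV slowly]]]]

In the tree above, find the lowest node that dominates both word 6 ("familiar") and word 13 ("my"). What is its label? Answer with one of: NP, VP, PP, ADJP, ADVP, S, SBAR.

NP

Word 6 lies under S → NP → PP → NP → ADJ; word 13 lies under S → NP → PP → NP → PP → NP → PP → NP → DET. The lowest shared node is the NP.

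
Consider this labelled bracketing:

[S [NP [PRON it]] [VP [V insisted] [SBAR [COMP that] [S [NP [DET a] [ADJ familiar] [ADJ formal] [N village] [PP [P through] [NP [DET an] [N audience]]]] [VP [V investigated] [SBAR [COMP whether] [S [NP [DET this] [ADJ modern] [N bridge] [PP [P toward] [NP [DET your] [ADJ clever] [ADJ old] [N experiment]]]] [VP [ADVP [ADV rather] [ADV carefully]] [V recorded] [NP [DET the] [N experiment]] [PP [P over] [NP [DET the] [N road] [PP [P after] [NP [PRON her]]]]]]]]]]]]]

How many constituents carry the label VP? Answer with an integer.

3

Listing each VP by its span: [VP insisted that a familiar formal village through an audience investigated whether this modern bridge toward your clever old experiment rather carefully recorded the experiment over the road after her]; [VP investigated whether this modern bridge toward your clever old experiment rather carefully recorded the experiment over the road after her]; [VP rather carefully recorded the experiment over the road after her] — that makes 3.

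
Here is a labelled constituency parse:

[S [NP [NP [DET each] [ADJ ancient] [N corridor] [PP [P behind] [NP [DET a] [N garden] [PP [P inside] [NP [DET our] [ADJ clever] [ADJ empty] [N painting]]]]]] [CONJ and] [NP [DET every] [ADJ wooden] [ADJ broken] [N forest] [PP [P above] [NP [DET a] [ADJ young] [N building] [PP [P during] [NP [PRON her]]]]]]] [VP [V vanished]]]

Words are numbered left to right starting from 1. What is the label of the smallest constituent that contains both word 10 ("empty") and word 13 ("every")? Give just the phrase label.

NP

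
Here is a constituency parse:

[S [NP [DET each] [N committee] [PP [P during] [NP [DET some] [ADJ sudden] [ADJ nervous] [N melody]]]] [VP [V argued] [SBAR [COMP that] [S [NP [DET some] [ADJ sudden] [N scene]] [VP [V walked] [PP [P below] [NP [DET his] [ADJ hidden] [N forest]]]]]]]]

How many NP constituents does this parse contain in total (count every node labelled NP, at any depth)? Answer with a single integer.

4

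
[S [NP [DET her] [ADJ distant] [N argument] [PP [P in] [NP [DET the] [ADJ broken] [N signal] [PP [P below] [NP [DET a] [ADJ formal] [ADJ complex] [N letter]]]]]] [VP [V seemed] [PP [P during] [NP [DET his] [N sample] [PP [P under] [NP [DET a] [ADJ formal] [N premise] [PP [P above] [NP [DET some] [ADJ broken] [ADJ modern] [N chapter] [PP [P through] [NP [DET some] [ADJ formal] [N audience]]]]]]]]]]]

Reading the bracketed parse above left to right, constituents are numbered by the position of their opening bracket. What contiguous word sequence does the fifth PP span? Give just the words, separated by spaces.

above some broken modern chapter through some formal audience

In left-to-right order the PP constituents are "in the broken signal below a formal complex letter"; "below a formal complex letter"; "during his sample under a formal premise above some broken modern chapter through some formal audience"; "under a formal premise above some broken modern chapter through some formal audience"; "above some broken modern chapter through some formal audience"; "through some formal audience". Number 5 is "above some broken modern chapter through some formal audience".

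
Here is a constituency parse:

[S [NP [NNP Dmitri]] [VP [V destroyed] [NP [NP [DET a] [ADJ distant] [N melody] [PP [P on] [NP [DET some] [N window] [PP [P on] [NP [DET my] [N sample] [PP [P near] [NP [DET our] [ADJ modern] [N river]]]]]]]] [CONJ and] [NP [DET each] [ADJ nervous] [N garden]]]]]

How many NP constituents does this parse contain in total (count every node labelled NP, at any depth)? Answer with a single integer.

7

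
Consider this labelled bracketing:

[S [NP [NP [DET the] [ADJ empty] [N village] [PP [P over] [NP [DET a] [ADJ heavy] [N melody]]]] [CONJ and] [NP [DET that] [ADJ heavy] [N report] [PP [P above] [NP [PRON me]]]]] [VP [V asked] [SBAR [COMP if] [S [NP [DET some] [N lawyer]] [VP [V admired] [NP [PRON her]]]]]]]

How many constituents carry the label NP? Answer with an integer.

7

Listing each NP by its span: [NP the empty village over a heavy melody and that heavy report above me]; [NP the empty village over a heavy melody]; [NP a heavy melody]; [NP that heavy report above me]; [NP me]; [NP some lawyer] … — that makes 7.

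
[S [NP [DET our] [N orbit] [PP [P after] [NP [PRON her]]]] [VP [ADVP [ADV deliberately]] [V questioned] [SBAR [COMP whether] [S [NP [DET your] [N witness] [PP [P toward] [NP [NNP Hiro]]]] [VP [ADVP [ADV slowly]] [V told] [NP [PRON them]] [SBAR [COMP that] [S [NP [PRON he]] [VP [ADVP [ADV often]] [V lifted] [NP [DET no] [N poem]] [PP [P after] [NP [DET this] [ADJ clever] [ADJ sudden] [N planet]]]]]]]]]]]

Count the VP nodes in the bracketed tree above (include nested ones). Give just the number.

3

Listing each VP by its span: [VP deliberately questioned whether your witness toward Hiro slowly told them that he often lifted no poem after this clever sudden planet]; [VP slowly told them that he often lifted no poem after this clever sudden planet]; [VP often lifted no poem after this clever sudden planet] — that makes 3.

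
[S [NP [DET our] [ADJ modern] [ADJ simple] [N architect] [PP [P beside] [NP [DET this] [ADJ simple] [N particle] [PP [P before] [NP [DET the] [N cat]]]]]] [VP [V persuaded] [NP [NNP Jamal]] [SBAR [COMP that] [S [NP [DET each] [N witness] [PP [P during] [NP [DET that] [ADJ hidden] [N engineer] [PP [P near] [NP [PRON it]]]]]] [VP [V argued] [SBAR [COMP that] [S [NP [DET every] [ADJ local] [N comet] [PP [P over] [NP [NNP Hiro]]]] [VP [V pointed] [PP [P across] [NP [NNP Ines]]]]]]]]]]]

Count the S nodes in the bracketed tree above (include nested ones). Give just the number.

3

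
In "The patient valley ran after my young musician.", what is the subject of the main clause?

the patient valley

The subject of the main clause is the NP immediately before the verb "ran": "the patient valley".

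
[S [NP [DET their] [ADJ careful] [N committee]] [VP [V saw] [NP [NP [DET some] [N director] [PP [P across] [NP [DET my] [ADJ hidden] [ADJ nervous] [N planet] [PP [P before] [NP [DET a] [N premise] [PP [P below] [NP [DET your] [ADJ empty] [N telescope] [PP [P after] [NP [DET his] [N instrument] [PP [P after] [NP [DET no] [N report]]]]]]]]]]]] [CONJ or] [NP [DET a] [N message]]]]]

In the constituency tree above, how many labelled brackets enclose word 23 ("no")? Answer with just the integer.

Counting open brackets not yet closed at "no": [S [VP [NP [NP [PP [NP [PP [NP [PP [NP [PP [NP [PP [NP [DET = 15.

15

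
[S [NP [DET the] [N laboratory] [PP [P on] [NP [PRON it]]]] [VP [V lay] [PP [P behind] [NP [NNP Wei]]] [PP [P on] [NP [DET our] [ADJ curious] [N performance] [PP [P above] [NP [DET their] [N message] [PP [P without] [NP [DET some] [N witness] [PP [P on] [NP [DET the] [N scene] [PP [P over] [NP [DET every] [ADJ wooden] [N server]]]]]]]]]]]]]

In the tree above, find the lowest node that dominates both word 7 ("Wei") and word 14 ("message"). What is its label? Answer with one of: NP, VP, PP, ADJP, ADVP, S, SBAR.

VP

The smallest bracket enclosing both words is [VP lay behind Wei on our curious performance above their message without some witness on the scene over every wooden server], so the label is VP.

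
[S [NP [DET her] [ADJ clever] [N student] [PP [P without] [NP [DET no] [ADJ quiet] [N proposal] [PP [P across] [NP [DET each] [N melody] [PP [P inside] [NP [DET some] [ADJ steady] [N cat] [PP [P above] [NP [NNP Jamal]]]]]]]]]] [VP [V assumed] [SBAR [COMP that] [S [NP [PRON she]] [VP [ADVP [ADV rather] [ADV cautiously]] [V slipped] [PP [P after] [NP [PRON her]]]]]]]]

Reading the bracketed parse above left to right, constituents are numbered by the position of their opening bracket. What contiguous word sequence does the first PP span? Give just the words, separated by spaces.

without no quiet proposal across each melody inside some steady cat above Jamal

The PP opening brackets appear, in order, over: "without no quiet proposal across each melody inside some steady cat above Jamal"; "across each melody inside some steady cat above Jamal"; "inside some steady cat above Jamal"; "above Jamal"; "after her". The first one spans "without no quiet proposal across each melody inside some steady cat above Jamal".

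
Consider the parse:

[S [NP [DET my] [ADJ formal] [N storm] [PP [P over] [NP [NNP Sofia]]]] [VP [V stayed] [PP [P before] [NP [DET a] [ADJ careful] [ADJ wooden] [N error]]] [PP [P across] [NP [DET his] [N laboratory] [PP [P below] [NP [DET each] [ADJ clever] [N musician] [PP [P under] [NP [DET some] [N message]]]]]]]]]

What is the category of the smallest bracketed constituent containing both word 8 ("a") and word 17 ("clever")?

VP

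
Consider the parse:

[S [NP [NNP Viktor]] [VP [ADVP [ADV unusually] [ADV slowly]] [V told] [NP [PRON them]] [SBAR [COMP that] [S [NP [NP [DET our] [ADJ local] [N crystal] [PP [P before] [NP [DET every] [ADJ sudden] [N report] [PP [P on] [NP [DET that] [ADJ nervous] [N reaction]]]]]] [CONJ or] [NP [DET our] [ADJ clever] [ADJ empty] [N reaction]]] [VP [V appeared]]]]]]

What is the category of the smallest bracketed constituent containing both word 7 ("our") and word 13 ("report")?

Both words fall inside [NP our local crystal before every sudden report on that nervous reaction] (words 7–17), and no smaller constituent contains them both. Label: NP.

NP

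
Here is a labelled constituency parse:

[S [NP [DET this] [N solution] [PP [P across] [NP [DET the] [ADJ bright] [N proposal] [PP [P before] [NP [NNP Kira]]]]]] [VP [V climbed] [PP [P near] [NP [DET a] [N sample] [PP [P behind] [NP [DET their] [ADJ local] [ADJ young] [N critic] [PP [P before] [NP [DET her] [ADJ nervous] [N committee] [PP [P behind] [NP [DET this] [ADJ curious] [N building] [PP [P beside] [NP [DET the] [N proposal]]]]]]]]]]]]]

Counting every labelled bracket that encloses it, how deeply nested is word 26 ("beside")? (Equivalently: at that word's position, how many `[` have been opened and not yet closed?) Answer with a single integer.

12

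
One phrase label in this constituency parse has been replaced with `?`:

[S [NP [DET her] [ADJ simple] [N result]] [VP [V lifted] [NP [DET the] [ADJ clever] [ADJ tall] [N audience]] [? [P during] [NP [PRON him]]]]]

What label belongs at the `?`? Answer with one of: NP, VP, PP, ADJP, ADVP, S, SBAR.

PP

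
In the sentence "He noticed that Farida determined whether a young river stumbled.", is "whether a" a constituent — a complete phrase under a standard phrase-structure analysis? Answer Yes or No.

No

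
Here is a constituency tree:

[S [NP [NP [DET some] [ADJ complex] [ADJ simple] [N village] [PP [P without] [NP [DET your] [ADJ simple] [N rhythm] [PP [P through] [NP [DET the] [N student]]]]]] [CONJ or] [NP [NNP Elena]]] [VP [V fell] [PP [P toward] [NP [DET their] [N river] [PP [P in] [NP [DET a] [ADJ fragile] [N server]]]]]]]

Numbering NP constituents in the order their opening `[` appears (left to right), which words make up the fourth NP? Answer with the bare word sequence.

the student

The NP opening brackets appear, in order, over: "some complex simple village without your simple rhythm through the student or Elena"; "some complex simple village without your simple rhythm through the student"; "your simple rhythm through the student"; "the student"; "Elena"; "their river in a fragile server"; "a fragile server". The fourth one spans "the student".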